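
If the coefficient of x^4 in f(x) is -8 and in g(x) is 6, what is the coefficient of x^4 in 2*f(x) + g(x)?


Scalar multiplication scales coefficients: 2 * -8 = -16.
Then add the g coefficient: -16 + 6
= -10

-10


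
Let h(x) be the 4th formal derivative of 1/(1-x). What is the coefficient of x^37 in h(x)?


Differentiating 4 times: d^4/dx^4 [1/(1-x)] = 4!/(1-x)^5.
The expansion 1/(1-x)^5 = sum_{k>=0} C(k+4, 4) x^k, so the coefficient of x^n in 4!/(1-x)^5 is 4! * C(n+4, 4).
For n = 37: 24 * C(41, 4) = 24 * 101270 = 2430480

2430480


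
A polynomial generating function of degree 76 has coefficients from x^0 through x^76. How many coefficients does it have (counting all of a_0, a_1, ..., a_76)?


A polynomial of degree 76 takes the form a_0 + a_1 x + ... + a_76 x^76.
The number of coefficients is 76 + 1 = 77.

77


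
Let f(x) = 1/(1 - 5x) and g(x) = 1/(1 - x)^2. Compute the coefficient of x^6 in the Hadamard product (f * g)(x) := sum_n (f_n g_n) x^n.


f has coefficients f_k = 5^k. For g = 1/(1 - x)^2 the coefficient is g_k = C(k + 1, 1) = k + 1. The Hadamard coefficient is (f * g)_k = 5^k * (k + 1).
For k = 6: 5^6 * 7 = 15625 * 7 = 109375.

109375


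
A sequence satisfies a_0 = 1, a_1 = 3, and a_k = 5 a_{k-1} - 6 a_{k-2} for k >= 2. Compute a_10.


The characteristic equation is t^2 - 5 t + 6 = 0, with roots r_1 = 3 and r_2 = 2 (so c_1 = r_1 + r_2, c_2 = -r_1 r_2 as required).
One can use the closed form a_n = A r_1^n + B r_2^n, but direct iteration is more reliable:
a_0 = 1, a_1 = 3, a_2 = 9, a_3 = 27, a_4 = 81, a_5 = 243, a_6 = 729, a_7 = 2187, a_8 = 6561, a_9 = 19683, a_10 = 59049.
So a_10 = 59049.

59049


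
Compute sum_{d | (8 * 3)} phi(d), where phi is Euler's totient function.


First, 8 * 3 = 24. One classical identity is sum_{d | n} phi(d) = n (each k in [1, n] has a unique gcd with n, and among the k's with gcd(k, n) = n/d there are phi(d) of them). So the sum equals 24. We also verify directly:
Divisors of 24: 1, 2, 3, 4, 6, 8, 12, 24.
phi values: 1, 1, 2, 2, 2, 4, 4, 8.
Sum = 24.

24


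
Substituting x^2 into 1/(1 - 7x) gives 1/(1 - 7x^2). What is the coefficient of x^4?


The coefficient of x^(2m) in 1/(1 - 7x^2) is 7^m.
With n = 4 = 2*2, the coefficient is 7^2 = 49.

49


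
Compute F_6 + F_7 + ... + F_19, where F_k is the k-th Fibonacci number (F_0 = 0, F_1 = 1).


Use the identity sum_{k=0}^{N} F_k = F_{N+2} - 1 (which follows from F_{k+2} - F_{k+1} = F_k). Then
sum_{k=6}^{19} F_k = (F_{21} - 1) - (F_{7} - 1) = F_{21} - F_{7}.
Computing: F_{21} = 10946, F_{7} = 13, so
Sum = 10946 - 13 = 10933.

10933


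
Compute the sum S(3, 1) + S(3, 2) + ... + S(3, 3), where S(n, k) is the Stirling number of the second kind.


By definition, S(n, k) counts partitions of an n-set into exactly k nonempty blocks.
Computing row n = 3 for k = 1..3:
S(3, k): 1, 3, 1
Sum = 5. (This equals Bell_3 since the sum runs over all k.)

5


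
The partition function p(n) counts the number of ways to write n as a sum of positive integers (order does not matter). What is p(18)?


Using the generating function prod_{k>=1} 1/(1-x^k), we compute p(18).
By dynamic programming over parts 1 through 18:
p(18) = 385

385


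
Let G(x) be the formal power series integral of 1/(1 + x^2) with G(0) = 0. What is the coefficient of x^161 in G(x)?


1/(1 + x^2) = sum_{j>=0} (-1)^j x^(2j). Integrating termwise with G(0) = 0:
G(x) = sum_{j>=0} (-1)^j x^(2j+1) / (2j+1) = arctan(x).
Only odd powers are nonzero. For x^161 write 161 = 2*80 + 1, giving
(-1)^80 / 161 = 1/161 = 1/161.

1/161


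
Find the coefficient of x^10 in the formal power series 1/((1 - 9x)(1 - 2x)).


By partial fractions or Cauchy convolution:
The coefficient equals sum_{k=0}^{10} 9^k * 2^(10-k).
= 4483008223

4483008223


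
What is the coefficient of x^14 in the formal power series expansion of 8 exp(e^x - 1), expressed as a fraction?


exp(e^x - 1) is the exponential generating function for the Bell numbers Bell_k: exp(e^x - 1) = sum_{k>=0} Bell_k x^k / k!.
So the coefficient of x^14 in 8 exp(e^x - 1) is 8 Bell_14 / 14!.
Computing: Bell_14 = 190899322 and 14! = 87178291200, giving
8 * 190899322/87178291200 = 95449661/5448643200.

95449661/5448643200


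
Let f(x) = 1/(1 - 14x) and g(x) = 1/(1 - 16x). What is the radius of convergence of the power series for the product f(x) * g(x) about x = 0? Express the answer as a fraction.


The radius of 1/(1 - 14x) is 1/14 (nearest singularity at x = 1/14), and the radius of 1/(1 - 16x) is 1/16.
The product f(x)*g(x) = 1/((1 - 14x)(1 - 16x)) has singularities at both 1/14 and 1/16, so its radius of convergence is the distance to the nearest one:
min(1/14, 1/16) = 1/16.

1/16


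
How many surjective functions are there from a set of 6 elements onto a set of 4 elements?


By inclusion-exclusion on which target elements are missed, the number of surjections from an n-set onto a k-set is
surj(n, k) = sum_{j=0}^{k} (-1)^j C(k, j) (k - j)^n.
Equivalently surj(n, k) = k! * S(n, k), where S(n, k) is the Stirling number of the second kind.
For n = 6, k = 4:
S(6, 4) = 65, so
surj = 4! * 65 = 24 * 65 = 1560.

1560


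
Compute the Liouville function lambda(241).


The Liouville function is lambda(k) = (-1)^Omega(k), where Omega(k) counts the prime factors of k with multiplicity.
Factoring: 241 = 241, so Omega(241) = 1.
lambda(241) = (-1)^1 = -1.

-1


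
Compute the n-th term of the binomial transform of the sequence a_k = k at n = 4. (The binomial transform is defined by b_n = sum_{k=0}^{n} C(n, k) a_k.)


With a_k = k, b_n = sum_{k=0}^{n} C(n, k) k. Using k * C(n, k) = n * C(n-1, k-1) gives b_n = n * sum_{k>=1} C(n-1, k-1) = n * 2^(n-1).
For n = 4: 4 * 2^3 = 4 * 8 = 32.

32


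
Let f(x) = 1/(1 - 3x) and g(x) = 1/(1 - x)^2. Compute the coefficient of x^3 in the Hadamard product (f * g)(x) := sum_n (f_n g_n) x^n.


f has coefficients f_k = 3^k. For g = 1/(1 - x)^2 the coefficient is g_k = C(k + 1, 1) = k + 1. The Hadamard coefficient is (f * g)_k = 3^k * (k + 1).
For k = 3: 3^3 * 4 = 27 * 4 = 108.

108


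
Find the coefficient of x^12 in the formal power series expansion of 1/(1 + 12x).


Write 1/(1 + c x) = 1/(1 - (-c) x) and apply the geometric-series identity
1/(1 - y) = sum_{k>=0} y^k to get 1/(1 + c x) = sum_{k>=0} (-c)^k x^k.
So the coefficient of x^k is (-c)^k = (-1)^k * c^k.
Here c = 12 and k = 12:
(-12)^12 = 1 * 8916100448256 = 8916100448256

8916100448256


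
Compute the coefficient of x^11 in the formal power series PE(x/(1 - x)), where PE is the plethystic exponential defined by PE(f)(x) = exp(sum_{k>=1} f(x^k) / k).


For f(x) = x/(1 - x) we have
sum_{k>=1} f(x^k) / k = sum_{k>=1} (1/k) * x^k / (1 - x^k) = sum_{k, m >= 1} x^(k m) / k,
which after exponentiating simplifies to
PE(x/(1 - x)) = prod_{k>=1} 1 / (1 - x^k).
This is the generating function for the partition function p(n), so the coefficient of x^11 is p(11).
Computing p(11) by dynamic programming over parts 1, 2, ..., 11: p(11) = 56.

56


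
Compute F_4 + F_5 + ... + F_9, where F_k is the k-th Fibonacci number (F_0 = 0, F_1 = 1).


Use the identity sum_{k=0}^{N} F_k = F_{N+2} - 1 (which follows from F_{k+2} - F_{k+1} = F_k). Then
sum_{k=4}^{9} F_k = (F_{11} - 1) - (F_{5} - 1) = F_{11} - F_{5}.
Computing: F_{11} = 89, F_{5} = 5, so
Sum = 89 - 5 = 84.

84


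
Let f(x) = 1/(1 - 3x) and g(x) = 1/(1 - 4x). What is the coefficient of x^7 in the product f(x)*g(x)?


The coefficient of x^n in f*g is the Cauchy product: sum_{k=0}^{n} a^k * b^(n-k).
With a=3, b=4, n=7:
sum_{k=0}^{7} 3^k * 4^(7-k)
= 58975

58975


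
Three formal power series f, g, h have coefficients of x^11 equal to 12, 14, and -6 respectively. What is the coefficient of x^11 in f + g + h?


Series addition is componentwise:
12 + 14 + -6
= 20

20


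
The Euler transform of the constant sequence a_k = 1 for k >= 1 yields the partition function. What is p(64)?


The Euler transform converts the sequence a_k = 1 into the number of integer partitions.
Using the recurrence or dynamic programming:
p(64) = 1741630

1741630


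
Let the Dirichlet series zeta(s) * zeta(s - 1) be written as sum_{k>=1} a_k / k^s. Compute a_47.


Convolution gives a_k = sum_{d | k} d * 1 = sum_{d | k} d = sigma(k), the sum of positive divisors of k.
For k = 47, the divisors are 1, 47, so
sigma(47) = 1 + 47 = 48.

48


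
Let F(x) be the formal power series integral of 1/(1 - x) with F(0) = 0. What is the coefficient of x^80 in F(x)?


1/(1 - x) = sum_{k>=0} x^k. Integrating termwise and using F(0) = 0 gives
F(x) = sum_{k>=0} x^(k+1) / (k+1) = sum_{m>=1} x^m / m = -ln(1 - x).
So the coefficient of x^80 is 1/80 = 1/80.

1/80


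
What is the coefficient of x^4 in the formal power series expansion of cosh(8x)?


The Maclaurin series is cosh(t) = sum_{m>=0} t^(2m) / (2m)!, so substituting t = 8x, only even powers of x are nonzero, with coefficient of x^(2m) equal to 8^(2m) / (2m)!.
For x^4 the coefficient is 8^4/4! = 4096/24 = 512/3.

512/3


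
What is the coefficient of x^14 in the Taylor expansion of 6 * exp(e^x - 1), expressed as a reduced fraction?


exp(e^x - 1) = sum_{k>=0} Bell_k x^k / k!, where Bell_k is the k-th Bell number.
So the coefficient of x^14 is 6 * Bell_14 / 14!.
Computing: Bell_14 = 190899322 and 14! = 87178291200, giving
6 * 190899322/87178291200 = 95449661/7264857600.

95449661/7264857600


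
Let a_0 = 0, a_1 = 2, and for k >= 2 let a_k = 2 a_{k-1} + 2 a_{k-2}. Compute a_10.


Iterating the recurrence forward:
a_0 = 0
a_1 = 2
a_2 = 2*2 + 2*0 = 4
a_3 = 2*4 + 2*2 = 12
a_4 = 2*12 + 2*4 = 32
a_5 = 2*32 + 2*12 = 88
a_6 = 2*88 + 2*32 = 240
a_7 = 2*240 + 2*88 = 656
a_8 = 2*656 + 2*240 = 1792
a_9 = 2*1792 + 2*656 = 4896
a_10 = 2*4896 + 2*1792 = 13376
So a_10 = 13376.

13376


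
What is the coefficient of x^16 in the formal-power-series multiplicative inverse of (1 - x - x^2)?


Let the inverse be f(x) = sum_{k>=0} a_k x^k. From f(x) * (1 - x - x^2) = 1 and matching coefficients:
 x^0: a_0 = 1.
 x^1: a_1 - a_0 = 0, so a_1 = 1.
 x^k (k >= 2): a_k - a_{k-1} - a_{k-2} = 0, i.e. a_k = a_{k-1} + a_{k-2}.
This is the Fibonacci-type recurrence shifted so that a_0 = a_1 = 1.
Iterating: a_0=1, a_1=1, a_2=2, a_3=3, a_4=5, a_5=8, a_6=13, a_7=21, a_8=34, a_9=55, ...
a_16 = 1597.

1597


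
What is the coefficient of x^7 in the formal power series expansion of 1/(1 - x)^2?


The expansion 1/(1 - x)^r = sum_{k>=0} C(k + r - 1, r - 1) x^k follows from the multiset / negative-binomial theorem (or from repeated differentiation of the geometric series).
For r = 2 and k = 7:
C(8, 1) = 40320 / (1 * 5040) = 8.

8


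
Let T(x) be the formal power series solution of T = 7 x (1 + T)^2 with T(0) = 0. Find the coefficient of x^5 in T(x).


Apply the Lagrange inversion formula: if T = 7 x * phi(T) with phi(t) = (1 + t)^2, then [x^n] T = 7^n * (1/n) [t^(n-1)] phi(t)^n = 7^n * (1/n) [t^(n-1)] (1 + t)^(2n) = 7^n * (1/n) C(2n, n-1).
Using the identity C(2n, n-1) = C(2n, n) * n / (n+1), the unscaled factor equals C(2n, n) / (n+1) = C_n, the n-th Catalan number.
For n = 5: C_5 = C(10, 5) / 6 = 252/6 = 42.
With the 7^5 = 16807 factor, the coefficient is 16807 * 42 = 705894.

705894


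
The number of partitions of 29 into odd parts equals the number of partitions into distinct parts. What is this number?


Computing partitions of 29 into odd parts (1, 3, 5, ...):
Using the generating function prod_{k>=0} 1/(1-x^(2k+1)),
the count is 256

256


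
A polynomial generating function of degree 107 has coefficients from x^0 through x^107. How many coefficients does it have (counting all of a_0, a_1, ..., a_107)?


A polynomial of degree 107 takes the form a_0 + a_1 x + ... + a_107 x^107.
The number of coefficients is 107 + 1 = 108.

108


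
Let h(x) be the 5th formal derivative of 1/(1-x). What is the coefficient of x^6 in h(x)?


Differentiating 5 times: d^5/dx^5 [1/(1-x)] = 5!/(1-x)^6.
The expansion 1/(1-x)^6 = sum_{k>=0} C(k+5, 5) x^k, so the coefficient of x^n in 5!/(1-x)^6 is 5! * C(n+5, 5).
For n = 6: 120 * C(11, 5) = 120 * 462 = 55440

55440


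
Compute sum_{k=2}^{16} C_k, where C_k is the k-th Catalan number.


C_2 through C_16: 2, 5, 14, 42, 132, 429, 1430, 4862, 16796, 58786, 208012, 742900, 2674440, 9694845, 35357670
Sum = 2 + 5 + 14 + 42 + 132 + 429 + 1430 + 4862 + 16796 + 58786 + 208012 + 742900 + 2674440 + 9694845 + 35357670
= 48760365

48760365


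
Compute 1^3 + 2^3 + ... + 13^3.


This power sum has a closed form given by Faulhaber's formula
sum_{k=1}^{m} k^p = (1 / (p + 1)) * sum_{j=0}^{p} C(p + 1, j) B_j m^(p + 1 - j),
but for small m direct computation is fastest:
1 + 8 + 27 + 64 + 125 + 216 + 343 + 512 + 729 + 1000 + 1331 + 1728 + 2197 = 8281.

8281


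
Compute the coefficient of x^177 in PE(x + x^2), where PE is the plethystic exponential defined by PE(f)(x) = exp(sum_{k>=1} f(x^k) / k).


With f(x) = x + x^2, the exponent is sum_{k>=1} (x^k + x^(2k)) / k = -ln(1 - x) - ln(1 - x^2). Exponentiating:
PE(x + x^2) = 1 / ((1 - x)(1 - x^2)).
This is the generating function for partitions of n into parts of size 1 or 2. The number of 2's can be any j in 0..88, and the rest are 1's, so
[x^177] = floor(177/2) + 1 = 89.

89


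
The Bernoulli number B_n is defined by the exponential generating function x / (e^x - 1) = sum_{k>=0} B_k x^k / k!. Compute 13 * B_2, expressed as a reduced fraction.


Bernoulli numbers can also be computed recursively via B_0 = 1 and sum_{j=0}^{m} C(m+1, j) B_j = 0 for m >= 1. Odd-index Bernoulli numbers vanish for k >= 3.
Computing B_2 = 1/6, so 13 * B_2 = 13 * 1/6 = 13/6.

13/6


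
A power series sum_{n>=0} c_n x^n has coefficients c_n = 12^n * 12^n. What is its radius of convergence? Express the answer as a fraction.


By the root test (Cauchy-Hadamard), the radius is R = 1 / limsup_n |c_n|^(1/n).
Here |c_n|^(1/n) = (12^n * 12^n)^(1/n) = 12 * 12 = 144 for all n.
So R = 1/144 = 1/144.

1/144


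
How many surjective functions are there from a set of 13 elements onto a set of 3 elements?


By inclusion-exclusion on which target elements are missed, the number of surjections from an n-set onto a k-set is
surj(n, k) = sum_{j=0}^{k} (-1)^j C(k, j) (k - j)^n.
Equivalently surj(n, k) = k! * S(n, k), where S(n, k) is the Stirling number of the second kind.
For n = 13, k = 3:
S(13, 3) = 261625, so
surj = 3! * 261625 = 6 * 261625 = 1569750.

1569750


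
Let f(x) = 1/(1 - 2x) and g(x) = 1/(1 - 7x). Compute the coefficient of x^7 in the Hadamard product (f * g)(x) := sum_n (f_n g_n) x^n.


f has coefficients f_k = 2^k and g has coefficients g_k = 7^k, so the Hadamard product has coefficient (f*g)_k = 2^k * 7^k = 14^k.
For k = 7: 14^7 = 105413504.

105413504


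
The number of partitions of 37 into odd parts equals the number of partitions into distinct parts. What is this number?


Computing partitions of 37 into odd parts (1, 3, 5, ...):
Using the generating function prod_{k>=0} 1/(1-x^(2k+1)),
the count is 760

760


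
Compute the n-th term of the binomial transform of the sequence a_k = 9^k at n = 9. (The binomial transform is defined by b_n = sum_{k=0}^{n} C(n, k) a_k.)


With a_k = 9^k, b_n = sum_{k=0}^{n} C(n, k) 9^k = (1 + 9)^n by the binomial theorem.
For n = 9: (1 + 9)^9 = 10^9 = 1000000000.

1000000000


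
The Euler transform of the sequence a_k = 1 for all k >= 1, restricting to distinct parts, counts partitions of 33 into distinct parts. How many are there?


Partitions of 33 into distinct parts can be computed via generating function.
Product (1+x)(1+x^2)(1+x^3)...
The coefficient of x^33 = 448

448


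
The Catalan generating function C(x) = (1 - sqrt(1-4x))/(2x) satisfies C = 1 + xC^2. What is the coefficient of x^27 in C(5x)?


Substituting x -> 5x scales the n-th coefficient by 5^n, so [x^27] C(5x) = 5^27 * C_27.
C_27 = C(2*27, 27)/(28) = 1946939425648112/28 = 69533550916004.
So 5^27 * 69533550916004 = 7450580596923828125 * 69533550916004 = 518065325289994478225708007812500.

518065325289994478225708007812500


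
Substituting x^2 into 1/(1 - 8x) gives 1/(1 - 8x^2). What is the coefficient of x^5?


Since 1/(1 - 8x^2) only has even powers of x,
the coefficient of x^5 (odd) is 0.

0


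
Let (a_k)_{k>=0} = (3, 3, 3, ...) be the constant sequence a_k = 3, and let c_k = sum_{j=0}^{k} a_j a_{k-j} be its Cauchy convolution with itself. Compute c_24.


Since a_j = 3 for all j >= 0, the convolution sum becomes
c_k = sum_{j=0}^{k} 3 * 3 = 9 * (k + 1).
Equivalently, the generating function of (a_k) is 3/(1 - x) and its square is 9/(1 - x)^2 = sum_{k>=0} 9(k + 1) x^k.
For k = 24: 9 * 25 = 225.

225


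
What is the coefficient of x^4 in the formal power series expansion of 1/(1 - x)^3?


The expansion 1/(1 - x)^r = sum_{k>=0} C(k + r - 1, r - 1) x^k follows from the multiset / negative-binomial theorem (or from repeated differentiation of the geometric series).
For r = 3 and k = 4:
C(6, 2) = 720 / (2 * 24) = 15.

15


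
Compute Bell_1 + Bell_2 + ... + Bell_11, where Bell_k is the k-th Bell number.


Recall Bell_k counts set partitions of a k-set (with Bell_0 = 1 by convention).
Bell_1 through Bell_11: 1, 2, 5, 15, 52, 203, 877, 4140, 21147, 115975, 678570
Sum = 1 + 2 + 5 + 15 + 52 + 203 + 877 + 4140 + 21147 + 115975 + 678570 = 820987.

820987


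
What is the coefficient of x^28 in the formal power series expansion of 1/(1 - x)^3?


The negative binomial / multiset identity is
1/(1 - x)^r = sum_{k>=0} C(k + r - 1, r - 1) x^k.
Here r = 3 and k = 28, so the coefficient is
C(28 + 2, 2) = C(30, 2)
= 435

435


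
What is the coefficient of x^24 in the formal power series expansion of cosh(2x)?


The Maclaurin series is cosh(t) = sum_{m>=0} t^(2m) / (2m)!, so substituting t = 2x, only even powers of x are nonzero, with coefficient of x^(2m) equal to 2^(2m) / (2m)!.
For x^24 the coefficient is 2^24/24! = 16777216/620448401733239439360000 = 4/147926426347074375.

4/147926426347074375


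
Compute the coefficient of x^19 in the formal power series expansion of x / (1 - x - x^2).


Let f(x) = sum_{k>=0} a_k x^k. Multiplying f(x) * (1 - x - x^2) = x and matching coefficients gives a_0 = 0, a_1 = 1, and a_k = a_{k-1} + a_{k-2} for k >= 2. These are the Fibonacci numbers F_k.
Iterating from F_0 = 0, F_1 = 1:
F_0=0, F_1=1, F_2=1, F_3=2, F_4=3, F_5=5, F_6=8, F_7=13, F_8=21, F_9=34, ...
F_19 = 4181.

4181


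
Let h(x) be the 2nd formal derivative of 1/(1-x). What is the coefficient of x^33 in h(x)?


Differentiating 2 times: d^2/dx^2 [1/(1-x)] = 2!/(1-x)^3.
The expansion 1/(1-x)^3 = sum_{k>=0} C(k+2, 2) x^k, so the coefficient of x^n in 2!/(1-x)^3 is 2! * C(n+2, 2).
For n = 33: 2 * C(35, 2) = 2 * 595 = 1190

1190


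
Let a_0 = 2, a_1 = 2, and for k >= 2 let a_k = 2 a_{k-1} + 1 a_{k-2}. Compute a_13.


Iterating the recurrence forward:
a_0 = 2
a_1 = 2
a_2 = 2*2 + 1*2 = 6
a_3 = 2*6 + 1*2 = 14
a_4 = 2*14 + 1*6 = 34
a_5 = 2*34 + 1*14 = 82
a_6 = 2*82 + 1*34 = 198
a_7 = 2*198 + 1*82 = 478
a_8 = 2*478 + 1*198 = 1154
a_9 = 2*1154 + 1*478 = 2786
a_10 = 2*2786 + 1*1154 = 6726
a_11 = 2*6726 + 1*2786 = 16238
a_12 = 2*16238 + 1*6726 = 39202
a_13 = 2*39202 + 1*16238 = 94642
So a_13 = 94642.

94642


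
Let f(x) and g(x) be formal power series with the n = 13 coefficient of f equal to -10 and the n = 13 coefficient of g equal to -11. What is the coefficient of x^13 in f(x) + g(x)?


Addition of formal power series is termwise.
The coefficient of x^13 in f + g = -10 + -11
= -21

-21


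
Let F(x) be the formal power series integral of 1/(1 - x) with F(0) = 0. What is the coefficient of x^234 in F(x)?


1/(1 - x) = sum_{k>=0} x^k. Integrating termwise and using F(0) = 0 gives
F(x) = sum_{k>=0} x^(k+1) / (k+1) = sum_{m>=1} x^m / m = -ln(1 - x).
So the coefficient of x^234 is 1/234 = 1/234.

1/234


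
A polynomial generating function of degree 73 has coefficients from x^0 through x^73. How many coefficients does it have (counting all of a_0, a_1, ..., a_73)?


A polynomial of degree 73 takes the form a_0 + a_1 x + ... + a_73 x^73.
The number of coefficients is 73 + 1 = 74.

74


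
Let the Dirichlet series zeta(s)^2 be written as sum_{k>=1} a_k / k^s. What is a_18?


The Dirichlet convolution of the constant function 1 with itself gives (1 * 1)(k) = sum_{d | k} 1 = d(k), the number of positive divisors of k.
Since zeta(s) = sum_{k>=1} 1/k^s, we have zeta(s)^2 = sum_{k>=1} d(k)/k^s, so a_k = d(k).
For k = 18: the divisors are 1, 2, 3, 6, 9, 18.
Count = 6.

6


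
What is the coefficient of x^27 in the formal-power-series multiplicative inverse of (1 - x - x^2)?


Let the inverse be f(x) = sum_{k>=0} a_k x^k. From f(x) * (1 - x - x^2) = 1 and matching coefficients:
 x^0: a_0 = 1.
 x^1: a_1 - a_0 = 0, so a_1 = 1.
 x^k (k >= 2): a_k - a_{k-1} - a_{k-2} = 0, i.e. a_k = a_{k-1} + a_{k-2}.
This is the Fibonacci-type recurrence shifted so that a_0 = a_1 = 1.
Iterating: a_0=1, a_1=1, a_2=2, a_3=3, a_4=5, a_5=8, a_6=13, a_7=21, a_8=34, a_9=55, ...
a_27 = 317811.

317811


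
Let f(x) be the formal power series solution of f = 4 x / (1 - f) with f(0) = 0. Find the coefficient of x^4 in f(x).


Apply Lagrange inversion: f = 4 x * phi(f) with phi(t) = 1/(1 - t), so
[x^n] f = 4^n * (1/n) [t^(n-1)] phi(t)^n = 4^n * (1/n) [t^(n-1)] (1 - t)^(-n) = 4^n * (1/n) C(2n - 2, n - 1) = 4^n * C_{n-1}.
For n = 4: C_3 = C(6, 3) / 4 = 20/4 = 5.
With the 4^4 = 256 factor, the coefficient is 256 * 5 = 1280.

1280


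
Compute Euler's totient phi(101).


phi(n) counts integers in [1, n] coprime to n. Using the multiplicative formula phi(n) = n * prod_{p | n} (1 - 1/p):
101 = 101, so
phi(101) = 101 * (1 - 1/101) = 100.

100


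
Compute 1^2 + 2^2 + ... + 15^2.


This power sum has a closed form given by Faulhaber's formula
sum_{k=1}^{m} k^p = (1 / (p + 1)) * sum_{j=0}^{p} C(p + 1, j) B_j m^(p + 1 - j),
but for small m direct computation is fastest:
1 + 4 + 9 + 16 + 25 + 36 + 49 + 64 + 81 + 100 + 121 + 144 + 169 + 196 + 225 = 1240.

1240


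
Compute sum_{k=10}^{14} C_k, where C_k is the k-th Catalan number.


C_10 through C_14: 16796, 58786, 208012, 742900, 2674440
Sum = 16796 + 58786 + 208012 + 742900 + 2674440
= 3700934

3700934


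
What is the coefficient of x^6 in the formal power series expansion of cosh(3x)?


The Maclaurin series is cosh(t) = sum_{m>=0} t^(2m) / (2m)!, so substituting t = 3x, only even powers of x are nonzero, with coefficient of x^(2m) equal to 3^(2m) / (2m)!.
For x^6 the coefficient is 3^6/6! = 729/720 = 81/80.

81/80


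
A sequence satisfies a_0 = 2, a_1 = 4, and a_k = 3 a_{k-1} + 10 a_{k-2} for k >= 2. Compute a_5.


The characteristic equation is t^2 - 3 t - 10 = 0, with roots r_1 = 5 and r_2 = -2 (so c_1 = r_1 + r_2, c_2 = -r_1 r_2 as required).
One can use the closed form a_n = A r_1^n + B r_2^n, but direct iteration is more reliable:
a_0 = 2, a_1 = 4, a_2 = 32, a_3 = 136, a_4 = 728, a_5 = 3544.
So a_5 = 3544.

3544


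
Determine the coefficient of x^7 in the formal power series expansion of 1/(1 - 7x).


The geometric series identity gives 1/(1 - c x) = sum_{k>=0} c^k x^k, so the coefficient of x^k is c^k.
Here c = 7 and k = 7.
Computing: 7^7 = 823543

823543


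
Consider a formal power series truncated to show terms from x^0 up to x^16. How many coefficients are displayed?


From x^0 to x^16 inclusive, the count is 16 - 0 + 1 = 17.

17


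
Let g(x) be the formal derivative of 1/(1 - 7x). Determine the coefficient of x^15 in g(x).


Differentiate termwise: d/dx sum_{k>=0} 7^k x^k = sum_{k>=1} k 7^k x^(k-1) = sum_{j>=0} (j+1) 7^(j+1) x^j.
Equivalently, d/dx [1/(1 - 7x)] = 7/(1 - 7x)^2.
For j = 15: 16 * 7^16 = 16 * 33232930569601 = 531726889113616.

531726889113616


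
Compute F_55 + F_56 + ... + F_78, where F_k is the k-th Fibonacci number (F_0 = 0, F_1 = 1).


Use the identity sum_{k=0}^{N} F_k = F_{N+2} - 1 (which follows from F_{k+2} - F_{k+1} = F_k). Then
sum_{k=55}^{78} F_k = (F_{80} - 1) - (F_{56} - 1) = F_{80} - F_{56}.
Computing: F_{80} = 23416728348467685, F_{56} = 225851433717, so
Sum = 23416728348467685 - 225851433717 = 23416502497033968.

23416502497033968


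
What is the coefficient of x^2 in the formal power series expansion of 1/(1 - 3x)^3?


The general identity 1/(1 - c x)^r = sum_{k>=0} c^k C(k + r - 1, r - 1) x^k follows by substituting y = c x into 1/(1 - y)^r = sum_{k>=0} C(k + r - 1, r - 1) y^k.
For c = 3, r = 3, k = 2:
3^2 * C(4, 2) = 9 * 6 = 54.

54


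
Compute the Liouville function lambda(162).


The Liouville function is lambda(k) = (-1)^Omega(k), where Omega(k) counts the prime factors of k with multiplicity.
Factoring: 162 = 2 * 3 * 3 * 3 * 3, so Omega(162) = 5.
lambda(162) = (-1)^5 = -1.

-1


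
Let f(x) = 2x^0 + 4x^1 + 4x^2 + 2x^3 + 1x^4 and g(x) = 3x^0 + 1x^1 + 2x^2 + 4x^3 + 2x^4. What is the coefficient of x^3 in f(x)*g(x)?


Cauchy product at x^3:
2*4 + 4*2 + 4*1 + 2*3
= 26

26


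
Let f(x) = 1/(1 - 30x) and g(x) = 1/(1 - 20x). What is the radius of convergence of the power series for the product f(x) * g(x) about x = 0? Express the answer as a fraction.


The radius of 1/(1 - 30x) is 1/30 (nearest singularity at x = 1/30), and the radius of 1/(1 - 20x) is 1/20.
The product f(x)*g(x) = 1/((1 - 30x)(1 - 20x)) has singularities at both 1/30 and 1/20, so its radius of convergence is the distance to the nearest one:
min(1/30, 1/20) = 1/30.

1/30


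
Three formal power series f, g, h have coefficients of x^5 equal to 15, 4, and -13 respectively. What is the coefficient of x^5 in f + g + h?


Series addition is componentwise:
15 + 4 + -13
= 6

6


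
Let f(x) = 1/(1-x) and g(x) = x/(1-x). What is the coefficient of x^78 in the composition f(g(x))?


First simplify the composition: f(g(x)) = 1/(1 - x/(1-x)) = (1-x)/((1-x) - x) = (1-x)/(1-2x).
Now extract the coefficient. Write (1-x)/(1-2x) = 1/(1-2x) - x/(1-2x).
The coefficient of x^n in 1/(1-2x) is 2^n, and in x/(1-2x) is 2^(n-1) (for n >= 1).
So the coefficient of x^78 is 2^78 - 2^77 = 302231454903657293676544 - 151115727451828646838272 = 151115727451828646838272.

151115727451828646838272


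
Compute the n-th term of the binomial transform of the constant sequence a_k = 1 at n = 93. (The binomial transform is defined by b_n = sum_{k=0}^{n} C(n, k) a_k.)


With a_k = 1 for all k, b_n = sum_{k=0}^{n} C(n, k) = 2^n by the binomial theorem.
For n = 93: 2^93 = 9903520314283042199192993792.

9903520314283042199192993792


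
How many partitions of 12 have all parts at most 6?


Using the generating function (1-x)^(-1)(1-x^2)^(-1)...(1-x^6)^(-1),
the coefficient of x^12 counts these restricted partitions.
Result = 58

58


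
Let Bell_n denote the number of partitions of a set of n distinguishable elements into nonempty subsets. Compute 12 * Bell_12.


Bell_12 can be computed from the Bell triangle or from Dobinski's identity Bell_n = (1/e) * sum_{k>=0} k^n / k!.
Computing Bell_12 = 4213597.
Then 12 * 4213597 = 50563164.

50563164


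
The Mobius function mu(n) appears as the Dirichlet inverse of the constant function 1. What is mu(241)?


241 = 241 (all distinct primes).
mu(241) = (-1)^1 = -1

-1


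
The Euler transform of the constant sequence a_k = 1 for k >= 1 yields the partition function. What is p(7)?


The Euler transform converts the sequence a_k = 1 into the number of integer partitions.
Using the recurrence or dynamic programming:
p(7) = 15

15


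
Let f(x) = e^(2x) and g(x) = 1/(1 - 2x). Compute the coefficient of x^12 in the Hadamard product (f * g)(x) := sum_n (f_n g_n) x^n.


Expanding: f_k = 2^k/k! (from e^(2x)) and g_k = 2^k (from 1/(1 - 2x)). So the Hadamard coefficient (f * g)_k = 2^k 2^k / k! = (4)^k / k!.
For k = 12: 4^12/12! = 16777216/479001600 = 16384/467775.

16384/467775


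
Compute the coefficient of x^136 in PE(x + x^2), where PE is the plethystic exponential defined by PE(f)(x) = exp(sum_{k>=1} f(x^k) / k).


With f(x) = x + x^2, the exponent is sum_{k>=1} (x^k + x^(2k)) / k = -ln(1 - x) - ln(1 - x^2). Exponentiating:
PE(x + x^2) = 1 / ((1 - x)(1 - x^2)).
This is the generating function for partitions of n into parts of size 1 or 2. The number of 2's can be any j in 0..68, and the rest are 1's, so
[x^136] = floor(136/2) + 1 = 69.

69


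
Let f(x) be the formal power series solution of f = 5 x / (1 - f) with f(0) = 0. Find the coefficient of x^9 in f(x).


Apply Lagrange inversion: f = 5 x * phi(f) with phi(t) = 1/(1 - t), so
[x^n] f = 5^n * (1/n) [t^(n-1)] phi(t)^n = 5^n * (1/n) [t^(n-1)] (1 - t)^(-n) = 5^n * (1/n) C(2n - 2, n - 1) = 5^n * C_{n-1}.
For n = 9: C_8 = C(16, 8) / 9 = 12870/9 = 1430.
With the 5^9 = 1953125 factor, the coefficient is 1953125 * 1430 = 2792968750.

2792968750


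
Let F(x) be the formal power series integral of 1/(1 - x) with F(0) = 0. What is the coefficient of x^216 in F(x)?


1/(1 - x) = sum_{k>=0} x^k. Integrating termwise and using F(0) = 0 gives
F(x) = sum_{k>=0} x^(k+1) / (k+1) = sum_{m>=1} x^m / m = -ln(1 - x).
So the coefficient of x^216 is 1/216 = 1/216.

1/216


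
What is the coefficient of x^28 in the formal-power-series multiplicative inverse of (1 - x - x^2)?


Let the inverse be f(x) = sum_{k>=0} a_k x^k. From f(x) * (1 - x - x^2) = 1 and matching coefficients:
 x^0: a_0 = 1.
 x^1: a_1 - a_0 = 0, so a_1 = 1.
 x^k (k >= 2): a_k - a_{k-1} - a_{k-2} = 0, i.e. a_k = a_{k-1} + a_{k-2}.
This is the Fibonacci-type recurrence shifted so that a_0 = a_1 = 1.
Iterating: a_0=1, a_1=1, a_2=2, a_3=3, a_4=5, a_5=8, a_6=13, a_7=21, a_8=34, a_9=55, ...
a_28 = 514229.

514229


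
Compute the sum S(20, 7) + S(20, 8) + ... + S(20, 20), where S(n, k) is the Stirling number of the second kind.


By definition, S(n, k) counts partitions of an n-set into exactly k nonempty blocks.
Computing row n = 20 for k = 7..20:
S(20, k): 11143554045652, 15170932662679, 12011282644725, 5917584964655, 1900842429486, 411016633391, 61068660380, 6302524580, 452329200, 22350954, 741285, 15675, 190, 1
Sum = 46623060002853.

46623060002853


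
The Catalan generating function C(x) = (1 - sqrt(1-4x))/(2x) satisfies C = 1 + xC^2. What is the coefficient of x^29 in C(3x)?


Substituting x -> 3x scales the n-th coefficient by 3^n, so [x^29] C(3x) = 3^29 * C_29.
C_29 = C(2*29, 29)/(30) = 30067266499541040/30 = 1002242216651368.
So 3^29 * 1002242216651368 = 68630377364883 * 1002242216651368 = 68784261539800210144137109944.

68784261539800210144137109944


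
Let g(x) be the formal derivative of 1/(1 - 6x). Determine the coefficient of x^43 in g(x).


Differentiate termwise: d/dx sum_{k>=0} 6^k x^k = sum_{k>=1} k 6^k x^(k-1) = sum_{j>=0} (j+1) 6^(j+1) x^j.
Equivalently, d/dx [1/(1 - 6x)] = 6/(1 - 6x)^2.
For j = 43: 44 * 6^44 = 44 * 17324272922341479351919144385642496 = 762268008583025091484442352968269824.

762268008583025091484442352968269824


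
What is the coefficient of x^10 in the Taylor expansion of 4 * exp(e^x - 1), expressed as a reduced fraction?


exp(e^x - 1) = sum_{k>=0} Bell_k x^k / k!, where Bell_k is the k-th Bell number.
So the coefficient of x^10 is 4 * Bell_10 / 10!.
Computing: Bell_10 = 115975 and 10! = 3628800, giving
4 * 115975/3628800 = 4639/36288.

4639/36288


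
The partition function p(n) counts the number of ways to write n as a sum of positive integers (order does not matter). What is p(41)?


Using the generating function prod_{k>=1} 1/(1-x^k), we compute p(41).
By dynamic programming over parts 1 through 41:
p(41) = 44583

44583


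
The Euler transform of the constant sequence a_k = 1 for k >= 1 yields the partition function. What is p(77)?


The Euler transform converts the sequence a_k = 1 into the number of integer partitions.
Using the recurrence or dynamic programming:
p(77) = 10619863

10619863


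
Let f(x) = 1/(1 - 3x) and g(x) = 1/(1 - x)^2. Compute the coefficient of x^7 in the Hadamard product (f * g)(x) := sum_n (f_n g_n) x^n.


f has coefficients f_k = 3^k. For g = 1/(1 - x)^2 the coefficient is g_k = C(k + 1, 1) = k + 1. The Hadamard coefficient is (f * g)_k = 3^k * (k + 1).
For k = 7: 3^7 * 8 = 2187 * 8 = 17496.

17496


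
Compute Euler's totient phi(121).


phi(n) counts integers in [1, n] coprime to n. Using the multiplicative formula phi(n) = n * prod_{p | n} (1 - 1/p):
121 = 11^2, so
phi(121) = 121 * (1 - 1/11) = 110.

110


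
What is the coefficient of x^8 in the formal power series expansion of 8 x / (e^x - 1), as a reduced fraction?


The exponential generating function for Bernoulli numbers is
x / (e^x - 1) = sum_{k>=0} B_k x^k / k!.
So the coefficient of x^8 in 8 x / (e^x - 1) is 8 B_8 / 8!.
Computing: B_8 = -1/30, 8! = 40320, giving
8 * -1/30 / 40320 = -1/151200.

-1/151200


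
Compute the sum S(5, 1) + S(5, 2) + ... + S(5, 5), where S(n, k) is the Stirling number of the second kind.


By definition, S(n, k) counts partitions of an n-set into exactly k nonempty blocks.
Computing row n = 5 for k = 1..5:
S(5, k): 1, 15, 25, 10, 1
Sum = 52. (This equals Bell_5 since the sum runs over all k.)

52


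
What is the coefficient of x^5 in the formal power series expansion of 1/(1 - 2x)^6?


The general identity 1/(1 - c x)^r = sum_{k>=0} c^k C(k + r - 1, r - 1) x^k follows by substituting y = c x into 1/(1 - y)^r = sum_{k>=0} C(k + r - 1, r - 1) y^k.
For c = 2, r = 6, k = 5:
2^5 * C(10, 5) = 32 * 252 = 8064.

8064


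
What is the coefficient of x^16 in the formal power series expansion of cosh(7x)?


The Maclaurin series is cosh(t) = sum_{m>=0} t^(2m) / (2m)!, so substituting t = 7x, only even powers of x are nonzero, with coefficient of x^(2m) equal to 7^(2m) / (2m)!.
For x^16 the coefficient is 7^16/16! = 33232930569601/20922789888000 = 678223072849/426995712000.

678223072849/426995712000


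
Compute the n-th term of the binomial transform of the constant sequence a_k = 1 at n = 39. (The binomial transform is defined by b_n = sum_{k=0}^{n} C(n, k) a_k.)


With a_k = 1 for all k, b_n = sum_{k=0}^{n} C(n, k) = 2^n by the binomial theorem.
For n = 39: 2^39 = 549755813888.

549755813888


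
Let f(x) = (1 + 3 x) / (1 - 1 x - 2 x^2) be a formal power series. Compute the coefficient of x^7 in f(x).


Write f(x) = sum_{k>=0} a_k x^k. Multiplying both sides by 1 - 1 x - 2 x^2 gives
(1 - 1 x - 2 x^2) sum_{k>=0} a_k x^k = 1 + 3 x.
Matching coefficients:
 x^0: a_0 = 1
 x^1: a_1 - 1 a_0 = 3  =>  a_1 = 1*1 + 3 = 4
 x^k (k >= 2): a_k = 1 a_{k-1} + 2 a_{k-2}.
Iterating: a_2 = 6, a_3 = 14, a_4 = 26, a_5 = 54, a_6 = 106, a_7 = 214.
So the coefficient of x^7 is 214.

214


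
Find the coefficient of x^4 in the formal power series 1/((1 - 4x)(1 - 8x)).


By partial fractions or Cauchy convolution:
The coefficient equals sum_{k=0}^{4} 4^k * 8^(4-k).
= 7936

7936


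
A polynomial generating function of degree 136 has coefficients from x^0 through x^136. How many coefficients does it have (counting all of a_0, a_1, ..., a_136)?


A polynomial of degree 136 takes the form a_0 + a_1 x + ... + a_136 x^136.
The number of coefficients is 136 + 1 = 137.

137


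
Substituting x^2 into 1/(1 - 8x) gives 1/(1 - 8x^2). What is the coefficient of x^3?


Since 1/(1 - 8x^2) only has even powers of x,
the coefficient of x^3 (odd) is 0.

0


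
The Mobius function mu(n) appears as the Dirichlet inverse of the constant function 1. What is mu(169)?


169 has a squared prime factor, so mu(169) = 0.
Factorization reveals a repeated prime.

0


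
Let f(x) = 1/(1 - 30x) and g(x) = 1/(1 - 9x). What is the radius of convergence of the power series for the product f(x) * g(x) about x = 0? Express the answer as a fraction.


The radius of 1/(1 - 30x) is 1/30 (nearest singularity at x = 1/30), and the radius of 1/(1 - 9x) is 1/9.
The product f(x)*g(x) = 1/((1 - 30x)(1 - 9x)) has singularities at both 1/30 and 1/9, so its radius of convergence is the distance to the nearest one:
min(1/30, 1/9) = 1/30.

1/30


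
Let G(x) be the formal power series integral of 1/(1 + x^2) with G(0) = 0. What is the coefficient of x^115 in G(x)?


1/(1 + x^2) = sum_{j>=0} (-1)^j x^(2j). Integrating termwise with G(0) = 0:
G(x) = sum_{j>=0} (-1)^j x^(2j+1) / (2j+1) = arctan(x).
Only odd powers are nonzero. For x^115 write 115 = 2*57 + 1, giving
(-1)^57 / 115 = -1/115 = -1/115.

-1/115


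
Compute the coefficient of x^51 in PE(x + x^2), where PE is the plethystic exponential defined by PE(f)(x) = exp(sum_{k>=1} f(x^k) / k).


With f(x) = x + x^2, the exponent is sum_{k>=1} (x^k + x^(2k)) / k = -ln(1 - x) - ln(1 - x^2). Exponentiating:
PE(x + x^2) = 1 / ((1 - x)(1 - x^2)).
This is the generating function for partitions of n into parts of size 1 or 2. The number of 2's can be any j in 0..25, and the rest are 1's, so
[x^51] = floor(51/2) + 1 = 26.

26


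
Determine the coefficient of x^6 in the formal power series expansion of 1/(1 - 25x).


The geometric series identity gives 1/(1 - c x) = sum_{k>=0} c^k x^k, so the coefficient of x^k is c^k.
Here c = 25 and k = 6.
Computing: 25^6 = 244140625

244140625


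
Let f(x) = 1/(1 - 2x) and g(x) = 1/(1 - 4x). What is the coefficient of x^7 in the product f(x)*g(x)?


The coefficient of x^n in f*g is the Cauchy product: sum_{k=0}^{n} a^k * b^(n-k).
With a=2, b=4, n=7:
sum_{k=0}^{7} 2^k * 4^(7-k)
= 32640

32640


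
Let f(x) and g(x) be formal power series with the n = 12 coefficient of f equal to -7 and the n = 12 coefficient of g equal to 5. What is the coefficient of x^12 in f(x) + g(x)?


Addition of formal power series is termwise.
The coefficient of x^12 in f + g = -7 + 5
= -2

-2


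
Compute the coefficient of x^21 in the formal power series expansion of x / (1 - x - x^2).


Let f(x) = sum_{k>=0} a_k x^k. Multiplying f(x) * (1 - x - x^2) = x and matching coefficients gives a_0 = 0, a_1 = 1, and a_k = a_{k-1} + a_{k-2} for k >= 2. These are the Fibonacci numbers F_k.
Iterating from F_0 = 0, F_1 = 1:
F_0=0, F_1=1, F_2=1, F_3=2, F_4=3, F_5=5, F_6=8, F_7=13, F_8=21, F_9=34, ...
F_21 = 10946.

10946


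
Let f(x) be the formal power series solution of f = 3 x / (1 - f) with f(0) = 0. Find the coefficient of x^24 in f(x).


Apply Lagrange inversion: f = 3 x * phi(f) with phi(t) = 1/(1 - t), so
[x^n] f = 3^n * (1/n) [t^(n-1)] phi(t)^n = 3^n * (1/n) [t^(n-1)] (1 - t)^(-n) = 3^n * (1/n) C(2n - 2, n - 1) = 3^n * C_{n-1}.
For n = 24: C_23 = C(46, 23) / 24 = 8233430727600/24 = 343059613650.
With the 3^24 = 282429536481 factor, the coefficient is 282429536481 * 343059613650 = 96890167668520440565650.

96890167668520440565650


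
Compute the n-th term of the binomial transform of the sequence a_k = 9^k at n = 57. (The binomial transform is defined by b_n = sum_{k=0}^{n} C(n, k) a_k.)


With a_k = 9^k, b_n = sum_{k=0}^{n} C(n, k) 9^k = (1 + 9)^n by the binomial theorem.
For n = 57: (1 + 9)^57 = 10^57 = 1000000000000000000000000000000000000000000000000000000000.

1000000000000000000000000000000000000000000000000000000000


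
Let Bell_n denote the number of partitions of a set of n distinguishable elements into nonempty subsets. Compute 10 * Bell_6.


Bell_6 can be computed from the Bell triangle or from Dobinski's identity Bell_n = (1/e) * sum_{k>=0} k^n / k!.
Computing Bell_6 = 203.
Then 10 * 203 = 2030.

2030


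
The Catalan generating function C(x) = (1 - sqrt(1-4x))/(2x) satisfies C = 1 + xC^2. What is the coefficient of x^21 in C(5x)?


Substituting x -> 5x scales the n-th coefficient by 5^n, so [x^21] C(5x) = 5^21 * C_21.
C_21 = C(2*21, 21)/(22) = 538257874440/22 = 24466267020.
So 5^21 * 24466267020 = 476837158203125 * 24466267020 = 11666425237655639648437500.

11666425237655639648437500


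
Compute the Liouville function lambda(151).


The Liouville function is lambda(k) = (-1)^Omega(k), where Omega(k) counts the prime factors of k with multiplicity.
Factoring: 151 = 151, so Omega(151) = 1.
lambda(151) = (-1)^1 = -1.

-1


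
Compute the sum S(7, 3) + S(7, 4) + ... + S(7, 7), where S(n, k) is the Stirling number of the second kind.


By definition, S(n, k) counts partitions of an n-set into exactly k nonempty blocks.
Computing row n = 7 for k = 3..7:
S(7, k): 301, 350, 140, 21, 1
Sum = 813.

813
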